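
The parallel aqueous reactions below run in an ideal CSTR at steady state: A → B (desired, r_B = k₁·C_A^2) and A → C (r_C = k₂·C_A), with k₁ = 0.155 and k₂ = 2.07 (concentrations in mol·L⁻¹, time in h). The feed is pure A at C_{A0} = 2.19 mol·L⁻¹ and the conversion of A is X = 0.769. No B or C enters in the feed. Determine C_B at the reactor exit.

0.0615 mol·L⁻¹

Exit C_A = C_{A0}(1−X) = 2.19×0.231 = 0.5059 mol·L⁻¹.
In a CSTR the entire volume is at exit conditions, so r_B = 0.155×0.5059^2 = 0.03967 and r_C = 2.07×0.5059 = 1.047.
Fraction of consumed A going to B: r_B/(r_B+r_C) = 0.03650.
C_B = 0.03650·C_{A0}·X = 0.03650×2.19×0.769 = 0.0615 mol·L⁻¹.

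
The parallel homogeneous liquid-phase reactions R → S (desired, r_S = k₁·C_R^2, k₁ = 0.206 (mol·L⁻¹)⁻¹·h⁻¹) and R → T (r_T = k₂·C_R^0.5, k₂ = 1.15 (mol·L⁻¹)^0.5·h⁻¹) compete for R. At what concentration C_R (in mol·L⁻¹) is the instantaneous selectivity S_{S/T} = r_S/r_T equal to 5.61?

9.94 mol·L⁻¹

S_{S/T} = (k₁/k₂)·C_R^1.5 ⇒ C_R = (S·k₂/k₁)^(1/1.5).
= (5.61×1.15/0.206)^(0.6667) = (31.32)^(0.6667) = 9.94 mol·L⁻¹.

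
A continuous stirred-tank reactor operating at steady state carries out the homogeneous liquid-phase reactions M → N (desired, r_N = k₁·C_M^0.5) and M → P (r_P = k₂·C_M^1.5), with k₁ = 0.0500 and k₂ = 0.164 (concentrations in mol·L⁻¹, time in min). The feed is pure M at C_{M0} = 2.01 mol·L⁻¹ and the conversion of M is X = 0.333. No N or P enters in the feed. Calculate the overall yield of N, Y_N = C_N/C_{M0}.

0.0617

Exit C_M = C_{M0}(1−X) = 2.01×0.667 = 1.341 mol·L⁻¹.
A CSTR operates uniformly at the exit composition, giving r_N = 0.05789 and r_P = 0.2546 (each k·C_M^n at C_M = 1.341).
Fraction of consumed M going to N: r_N/(r_N+r_P) = 0.1853.
C_N = 0.1853·C_{M0}·X = 0.1853×2.01×0.333 = 0.124 mol·L⁻¹; Y_N = C_N/C_{M0} = 0.0617.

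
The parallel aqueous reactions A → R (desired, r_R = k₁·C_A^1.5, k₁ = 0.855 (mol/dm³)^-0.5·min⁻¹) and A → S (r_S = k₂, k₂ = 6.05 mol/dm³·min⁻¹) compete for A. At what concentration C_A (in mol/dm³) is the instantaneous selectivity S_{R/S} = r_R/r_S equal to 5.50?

11.5 mol/dm³

S_{R/S} = (k₁/k₂)·C_A^1.5 ⇒ C_A = (S·k₂/k₁)^(1/1.5).
= (5.50×6.05/0.855)^(0.6667) = (38.92)^(0.6667) = 11.5 mol/dm³.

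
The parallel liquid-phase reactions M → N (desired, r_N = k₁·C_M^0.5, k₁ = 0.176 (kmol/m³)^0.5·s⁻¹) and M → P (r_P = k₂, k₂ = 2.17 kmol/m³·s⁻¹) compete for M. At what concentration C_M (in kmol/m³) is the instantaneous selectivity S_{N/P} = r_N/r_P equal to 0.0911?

S_{N/P} = (k₁/k₂)·C_M^0.5 ⇒ C_M = (S·k₂/k₁)^(2).
= (0.0911×2.17/0.176)^(2) = (1.123)^(2) = 1.26 kmol/m³.

1.26 kmol/m³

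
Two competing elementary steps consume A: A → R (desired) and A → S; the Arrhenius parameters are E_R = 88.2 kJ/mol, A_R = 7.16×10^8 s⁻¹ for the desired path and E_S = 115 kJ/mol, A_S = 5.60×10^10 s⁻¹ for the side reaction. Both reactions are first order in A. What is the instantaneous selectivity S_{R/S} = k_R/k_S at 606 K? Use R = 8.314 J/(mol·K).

Since both paths have the same order in A, the concentration cancels and S_{R/S} = k_R/k_S = (A_R/A_S)·exp[(E_S−E_R)/(RT)].
(E_S−E_R)/(RT) = (115−88.2)×10³/(8.314×606) = 26800/5038 = 5.319.
k_R/k_S = (7.16×10^8/5.60×10^10)·exp(5.319) = 0.01279 × 204.2 = 2.61.

2.61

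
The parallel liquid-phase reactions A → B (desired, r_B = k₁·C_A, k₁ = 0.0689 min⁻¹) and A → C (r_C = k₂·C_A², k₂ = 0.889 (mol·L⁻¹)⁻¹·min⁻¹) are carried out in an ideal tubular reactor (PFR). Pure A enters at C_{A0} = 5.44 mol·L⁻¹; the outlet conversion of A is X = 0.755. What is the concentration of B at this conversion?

0.106 mol·L⁻¹

C_A = C_{A0}(1−X) = 1.333 mol·L⁻¹.
Along a PFR/batch, dC_B/dC_A = −r_B/(r_B+r_C) = −k₁/(k₁+k₂·C_A).
Integrating from C_{A0} to C_A: C_B = (0.0689/0.889)·ln[(0.0689+0.889·5.44)/(0.0689+0.889·1.33)] = 0.07750·ln(4.905/1.254) = 0.1057 mol·L⁻¹.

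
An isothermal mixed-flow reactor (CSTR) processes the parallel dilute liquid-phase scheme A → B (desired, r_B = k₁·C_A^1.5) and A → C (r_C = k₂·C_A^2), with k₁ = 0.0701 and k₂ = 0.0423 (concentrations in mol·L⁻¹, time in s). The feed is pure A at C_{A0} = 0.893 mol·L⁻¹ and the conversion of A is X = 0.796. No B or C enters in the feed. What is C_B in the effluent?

Exit C_A = C_{A0}(1−X) = 0.893×0.204 = 0.1822 mol·L⁻¹.
Rates in a CSTR are evaluated at the outlet concentration: r_B = 0.0701×0.1822^1.5 = 0.005451, r_C = 0.0423×0.1822^2 = 0.001404.
Fraction of consumed A going to B: r_B/(r_B+r_C) = 0.7952.
C_B = 0.7952·C_{A0}·X = 0.7952×0.893×0.796 = 0.565 mol·L⁻¹.

0.565 mol·L⁻¹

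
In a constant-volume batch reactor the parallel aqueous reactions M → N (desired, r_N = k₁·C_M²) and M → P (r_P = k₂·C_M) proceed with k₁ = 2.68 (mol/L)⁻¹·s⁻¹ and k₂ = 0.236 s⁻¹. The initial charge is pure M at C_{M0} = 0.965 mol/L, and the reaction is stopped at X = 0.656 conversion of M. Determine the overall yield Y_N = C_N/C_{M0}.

0.572

C_M = C_{M0}(1−X) = 0.3320 mol/L.
Along a PFR/batch, dC_P/dC_M = −r_P/(r_N+r_P) = −k₂/(k₂+k₁·C_M).
Integrating from C_{M0} to C_M: C_P = (0.236/2.68)·ln[(0.236+2.68·0.965)/(0.236+2.68·0.332)] = 0.08806·ln(2.822/1.126) = 0.08094 mol/L.
Then C_N = (C_{M0}−C_M) − C_P = 0.6330 − 0.08094 = 0.5521 mol/L.
Y_N = C_N/C_{M0} = 0.5521/0.965 = 0.572.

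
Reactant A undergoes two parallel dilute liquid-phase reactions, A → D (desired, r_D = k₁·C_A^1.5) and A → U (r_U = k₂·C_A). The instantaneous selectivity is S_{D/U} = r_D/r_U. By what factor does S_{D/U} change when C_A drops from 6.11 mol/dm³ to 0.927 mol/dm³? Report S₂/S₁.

S_{D/U} = (k₁/k₂)·C_A^0.5, so S₂/S₁ = (C_{A,2}/C_{A,1})^0.5.
= (0.927/6.11)^0.5 = (0.1517)^0.5 = 0.390.
Selectivity toward D falls as C_A falls — high-concentration operation is favoured.

0.390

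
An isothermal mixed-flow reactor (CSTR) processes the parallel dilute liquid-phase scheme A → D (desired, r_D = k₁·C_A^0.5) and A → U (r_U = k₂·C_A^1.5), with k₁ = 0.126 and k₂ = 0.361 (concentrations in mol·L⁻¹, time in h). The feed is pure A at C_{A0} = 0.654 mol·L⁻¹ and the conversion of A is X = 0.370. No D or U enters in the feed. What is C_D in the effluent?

Exit C_A = C_{A0}(1−X) = 0.654×0.630 = 0.4120 mol·L⁻¹.
A CSTR operates uniformly at the exit composition, giving r_D = 0.08088 and r_U = 0.09547 (each k·C_A^n at C_A = 0.4120).
Fraction of consumed A going to D: r_D/(r_D+r_U) = 0.4586.
C_D = 0.4586·C_{A0}·X = 0.4586×0.654×0.370 = 0.111 mol·L⁻¹.

0.111 mol·L⁻¹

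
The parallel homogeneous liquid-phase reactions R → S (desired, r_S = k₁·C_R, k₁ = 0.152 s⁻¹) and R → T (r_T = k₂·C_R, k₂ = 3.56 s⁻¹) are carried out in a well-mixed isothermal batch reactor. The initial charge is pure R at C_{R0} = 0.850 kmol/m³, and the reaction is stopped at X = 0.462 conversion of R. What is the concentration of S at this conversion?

C_R = C_{R0}(1−X) = 0.4573 kmol/m³.
Both paths are first order in R, so the instantaneous fraction to S is constant: dC_S/d(−C_R) = k₁/(k₁+k₂) = 0.04095.
C_S = 0.04095·(C_{R0}−C_R) = 0.04095×0.3927 = 0.0161 kmol/m³.

0.0161 kmol/m³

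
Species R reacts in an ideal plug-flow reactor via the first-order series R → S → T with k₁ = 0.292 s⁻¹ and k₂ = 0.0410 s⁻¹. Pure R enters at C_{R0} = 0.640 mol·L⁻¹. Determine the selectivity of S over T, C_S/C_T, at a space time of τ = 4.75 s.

Solving the coupled first-order balances gives C_S(τ) = [k₁/(k₂−k₁)]·C_{R0}·(e^(−k₁τ) − e^(−k₂τ)).
e^(−k₁τ) = e^(−0.292×4.75) = e^(−1.387) = 0.2498; e^(−k₂τ) = e^(−0.1948) = 0.8230.
C_S = 0.292×0.640/(0.0410−0.292) × (0.2498−0.8230) = (-0.7445)×(-0.5732) = 0.4268 mol·L⁻¹.
C_R = C_{R0}e^(−k₁τ) = 0.1599 mol·L⁻¹, so C_T = C_{R0}−C_R−C_S = 0.05333 mol·L⁻¹; C_S/C_T = 8.00.

8.00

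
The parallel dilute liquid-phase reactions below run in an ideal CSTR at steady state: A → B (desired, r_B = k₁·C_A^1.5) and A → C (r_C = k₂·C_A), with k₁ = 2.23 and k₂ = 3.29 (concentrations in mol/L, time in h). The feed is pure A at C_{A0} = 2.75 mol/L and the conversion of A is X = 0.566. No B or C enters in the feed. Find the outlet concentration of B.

Exit C_A = C_{A0}(1−X) = 2.75×0.434 = 1.194 mol/L.
Rates in a CSTR are evaluated at the outlet concentration: r_B = 2.23×1.194^1.5 = 2.908, r_C = 3.29×1.194 = 3.927.
Fraction of consumed A going to B: r_B/(r_B+r_C) = 0.4254.
C_B = 0.4254·C_{A0}·X = 0.4254×2.75×0.566 = 0.662 mol/L.

0.662 mol/L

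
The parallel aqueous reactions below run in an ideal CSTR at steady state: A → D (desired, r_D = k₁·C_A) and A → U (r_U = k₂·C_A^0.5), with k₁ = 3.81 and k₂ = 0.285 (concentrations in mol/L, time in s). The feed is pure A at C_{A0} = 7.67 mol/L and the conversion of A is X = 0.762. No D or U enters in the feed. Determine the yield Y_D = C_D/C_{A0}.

0.722

Exit C_A = C_{A0}(1−X) = 7.67×0.238 = 1.825 mol/L.
A CSTR operates uniformly at the exit composition, giving r_D = 6.955 and r_U = 0.3851 (each k·C_A^n at C_A = 1.825).
Fraction of consumed A going to D: r_D/(r_D+r_U) = 0.9475.
C_D = 0.9475·C_{A0}·X = 0.9475×7.67×0.762 = 5.54 mol/L; Y_D = C_D/C_{A0} = 0.722.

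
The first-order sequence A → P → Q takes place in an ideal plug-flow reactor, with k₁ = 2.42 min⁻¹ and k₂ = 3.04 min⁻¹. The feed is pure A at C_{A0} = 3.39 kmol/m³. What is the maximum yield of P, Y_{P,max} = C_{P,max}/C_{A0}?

Evaluating C_P at τ_opt = ln(k₂/k₁)/(k₂−k₁) gives C_{P,max}/C_{A0} = (k₁/k₂)^[k₂/(k₂−k₁)].
= (2.42/3.04)^(3.04/(3.04−2.42)) = (0.7961)^(4.903) = 0.3268.

0.327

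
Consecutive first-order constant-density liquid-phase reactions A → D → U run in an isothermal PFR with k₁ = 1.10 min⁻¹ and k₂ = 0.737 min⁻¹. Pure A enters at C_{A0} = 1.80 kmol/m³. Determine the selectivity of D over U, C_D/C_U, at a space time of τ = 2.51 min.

0.437

For first-order series with pure A initially, C_D(τ) = k₁C_{A0}/(k₂−k₁)·(e^(−k₁τ) − e^(−k₂τ)).
e^(−k₁τ) = e^(−1.10×2.51) = e^(−2.761) = 0.06323; e^(−k₂τ) = e^(−1.850) = 0.1573.
C_D = 1.10×1.80/(0.737−1.10) × (0.06323−0.1573) = (-5.455)×(-0.09403) = 0.5129 kmol/m³.
C_A = C_{A0}e^(−k₁τ) = 0.1138 kmol/m³, so C_U = C_{A0}−C_A−C_D = 1.173 kmol/m³; C_D/C_U = 0.437.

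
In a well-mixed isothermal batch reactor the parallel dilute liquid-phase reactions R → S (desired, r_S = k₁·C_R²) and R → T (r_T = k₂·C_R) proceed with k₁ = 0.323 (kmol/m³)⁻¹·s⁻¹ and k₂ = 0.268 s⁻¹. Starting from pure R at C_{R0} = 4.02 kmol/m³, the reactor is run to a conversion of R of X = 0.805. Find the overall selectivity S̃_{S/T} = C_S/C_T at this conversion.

2.54

C_R = C_{R0}(1−X) = 0.7839 kmol/m³.
Along a PFR/batch, dC_T/dC_R = −r_T/(r_S+r_T) = −k₂/(k₂+k₁·C_R).
Integrating from C_{R0} to C_R: C_T = (0.268/0.323)·ln[(0.268+0.323·4.02)/(0.268+0.323·0.784)] = 0.8297·ln(1.566/0.5212) = 0.9131 kmol/m³.
Then C_S = (C_{R0}−C_R) − C_T = 3.236 − 0.9131 = 2.323 kmol/m³.
S̃_{S/T} = C_S/C_T = 2.323/0.9131 = 2.54.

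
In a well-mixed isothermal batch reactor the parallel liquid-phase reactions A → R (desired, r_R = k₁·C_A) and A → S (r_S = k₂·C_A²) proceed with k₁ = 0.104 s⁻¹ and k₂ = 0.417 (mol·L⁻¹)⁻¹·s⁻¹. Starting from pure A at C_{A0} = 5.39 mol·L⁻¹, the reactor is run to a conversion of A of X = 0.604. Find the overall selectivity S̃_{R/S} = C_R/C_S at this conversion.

0.0706

C_A = C_{A0}(1−X) = 2.134 mol·L⁻¹.
Along a PFR/batch, dC_R/dC_A = −r_R/(r_R+r_S) = −k₁/(k₁+k₂·C_A).
Integrating from C_{A0} to C_A: C_R = (0.104/0.417)·ln[(0.104+0.417·5.39)/(0.104+0.417·2.13)] = 0.2494·ln(2.352/0.9941) = 0.2148 mol·L⁻¹.
C_S = (C_{A0}−C_A)−C_R = 3.041 mol·L⁻¹; S̃_{R/S} = 0.2148/3.041 = 0.0706.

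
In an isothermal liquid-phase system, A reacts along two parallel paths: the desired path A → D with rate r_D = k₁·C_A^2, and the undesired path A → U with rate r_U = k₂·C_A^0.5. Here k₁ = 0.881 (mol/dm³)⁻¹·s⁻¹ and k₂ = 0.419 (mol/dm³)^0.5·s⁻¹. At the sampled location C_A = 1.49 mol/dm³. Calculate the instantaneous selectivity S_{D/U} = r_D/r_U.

S_{D/U} = r_D/r_U = (k₁·C_A^2)/(k₂·C_A^0.5) = (k₁/k₂)·C_A^1.5.
= (0.881×1.490^2) / (0.419×1.490^0.5) = 1.956/0.5115 = 3.82.

3.82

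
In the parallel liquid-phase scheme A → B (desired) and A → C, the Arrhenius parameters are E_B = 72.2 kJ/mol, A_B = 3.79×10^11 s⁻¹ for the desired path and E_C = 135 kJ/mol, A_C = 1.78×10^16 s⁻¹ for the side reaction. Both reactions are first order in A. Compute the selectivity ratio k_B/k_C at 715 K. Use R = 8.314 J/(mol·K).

Since both paths have the same order in A, the concentration cancels and S_{B/C} = k_B/k_C = (A_B/A_C)·exp[(E_C−E_B)/(RT)].
(E_C−E_B)/(RT) = (135−72.2)×10³/(8.314×715) = 62800/5945 = 10.56.
k_B/k_C = (3.79×10^11/1.78×10^16)·exp(10.56) = 2.129×10^-5 × 38730 = 0.825.
Since E_B < E_C, lowering the temperature improves selectivity toward B.

0.825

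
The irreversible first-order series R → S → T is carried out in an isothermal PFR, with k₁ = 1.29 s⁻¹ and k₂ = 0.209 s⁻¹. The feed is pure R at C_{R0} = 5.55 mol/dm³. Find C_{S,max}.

Evaluating C_S at τ_opt = ln(k₂/k₁)/(k₂−k₁) gives C_{S,max}/C_{R0} = (k₁/k₂)^[k₂/(k₂−k₁)].
= (1.29/0.209)^(0.209/(0.209−1.29)) = (6.172)^(-0.1933) = 0.7034.
C_{S,max} = 0.7034×5.55 = 3.90 mol/dm³.

3.90 mol/dm³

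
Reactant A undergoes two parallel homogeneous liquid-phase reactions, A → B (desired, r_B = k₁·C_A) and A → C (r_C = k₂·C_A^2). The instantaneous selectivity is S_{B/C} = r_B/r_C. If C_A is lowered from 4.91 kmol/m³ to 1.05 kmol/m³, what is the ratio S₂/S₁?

S_{B/C} = (k₁/k₂)·C_A⁻¹, so S₂/S₁ = (C_{A,2}/C_{A,1})⁻¹.
= 4.91/1.05 = 4.68.
Selectivity toward B rises as C_A falls — low-concentration operation is favoured.

4.68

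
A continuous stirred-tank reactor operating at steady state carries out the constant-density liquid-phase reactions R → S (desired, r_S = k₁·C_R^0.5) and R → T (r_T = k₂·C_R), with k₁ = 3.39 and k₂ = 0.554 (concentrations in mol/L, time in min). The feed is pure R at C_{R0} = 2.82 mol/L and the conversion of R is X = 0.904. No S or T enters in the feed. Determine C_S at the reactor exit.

Exit C_R = C_{R0}(1−X) = 2.82×0.0960 = 0.2707 mol/L.
In a CSTR the entire volume is at exit conditions, so r_S = 3.39×0.2707^0.5 = 1.764 and r_T = 0.554×0.2707 = 0.1500.
Fraction of consumed R going to S: r_S/(r_S+r_T) = 0.9216.
C_S = 0.9216·C_{R0}·X = 0.9216×2.82×0.904 = 2.35 mol/L.

2.35 mol/L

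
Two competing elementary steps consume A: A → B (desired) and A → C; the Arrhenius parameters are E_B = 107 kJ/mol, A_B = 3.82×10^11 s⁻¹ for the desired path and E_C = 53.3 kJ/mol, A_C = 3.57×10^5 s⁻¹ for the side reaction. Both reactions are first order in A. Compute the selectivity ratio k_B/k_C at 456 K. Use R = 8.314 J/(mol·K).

0.755

With equal orders, S_{B/C} = k_B/k_C = (A_B/A_C)·exp[(E_C−E_B)/(RT)].
(E_C−E_B)/(RT) = (53.3−107)×10³/(8.314×456) = -53700/3791 = -14.16.
k_B/k_C = (3.82×10^11/3.57×10^5)·exp(-14.16) = 1.070×10^6 × 7.054×10^-7 = 0.755.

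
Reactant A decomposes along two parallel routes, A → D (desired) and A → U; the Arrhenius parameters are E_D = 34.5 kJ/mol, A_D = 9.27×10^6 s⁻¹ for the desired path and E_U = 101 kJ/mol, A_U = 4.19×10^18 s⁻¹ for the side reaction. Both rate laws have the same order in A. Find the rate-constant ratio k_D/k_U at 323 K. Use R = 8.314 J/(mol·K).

Since both paths have the same order in A, the concentration cancels and S_{D/U} = k_D/k_U = (A_D/A_U)·exp[(E_U−E_D)/(RT)].
(E_U−E_D)/(RT) = (101−34.5)×10³/(8.314×323) = 66500/2685 = 24.76.
k_D/k_U = (9.27×10^6/4.19×10^18)·exp(24.76) = 2.212×10^-12 × 5.683×10^10 = 0.126.
Since E_D < E_U, lowering the temperature improves selectivity toward D.

0.126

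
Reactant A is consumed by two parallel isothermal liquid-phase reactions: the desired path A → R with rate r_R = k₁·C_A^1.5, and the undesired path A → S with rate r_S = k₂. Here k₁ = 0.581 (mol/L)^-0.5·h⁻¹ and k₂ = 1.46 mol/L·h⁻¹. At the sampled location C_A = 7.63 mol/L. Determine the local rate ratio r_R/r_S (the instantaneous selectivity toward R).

S_{R/S} = r_R/r_S = (k₁·C_A^1.5)/(k₂) = (k₁/k₂)·C_A^1.5.
= (0.581×7.630^1.5) / (1.46) = 12.25/1.460 = 8.39.
Since the desired path is higher order in A, keeping C_A high (PFR or concentrated feed) favours R.

8.39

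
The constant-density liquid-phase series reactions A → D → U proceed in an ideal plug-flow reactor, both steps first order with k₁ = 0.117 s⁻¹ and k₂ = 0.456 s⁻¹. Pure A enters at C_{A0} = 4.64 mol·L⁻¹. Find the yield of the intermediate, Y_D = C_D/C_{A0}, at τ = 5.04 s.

For first-order series with pure A initially, C_D(τ) = k₁C_{A0}/(k₂−k₁)·(e^(−k₁τ) − e^(−k₂τ)).
e^(−k₁τ) = e^(−0.117×5.04) = e^(−0.5897) = 0.5545; e^(−k₂τ) = e^(−2.298) = 0.1004.
C_D = 0.117×4.64/(0.456−0.117) × (0.5545−0.1004) = 1.601×0.4541 = 0.7272 mol·L⁻¹.
Y_D = C_D/C_{A0} = 0.7272/4.64 = 0.157.

0.157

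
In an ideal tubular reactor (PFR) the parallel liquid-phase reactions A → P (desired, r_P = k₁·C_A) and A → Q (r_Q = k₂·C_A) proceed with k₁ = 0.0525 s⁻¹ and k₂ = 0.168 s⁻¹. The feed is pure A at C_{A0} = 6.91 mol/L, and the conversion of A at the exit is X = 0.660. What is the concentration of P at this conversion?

1.09 mol/L

C_A = C_{A0}(1−X) = 2.349 mol/L.
Both paths are first order in A, so the instantaneous fraction to P is constant: dC_P/d(−C_A) = k₁/(k₁+k₂) = 0.2381.
C_P = 0.2381·(C_{A0}−C_A) = 0.2381×4.561 = 1.09 mol/L.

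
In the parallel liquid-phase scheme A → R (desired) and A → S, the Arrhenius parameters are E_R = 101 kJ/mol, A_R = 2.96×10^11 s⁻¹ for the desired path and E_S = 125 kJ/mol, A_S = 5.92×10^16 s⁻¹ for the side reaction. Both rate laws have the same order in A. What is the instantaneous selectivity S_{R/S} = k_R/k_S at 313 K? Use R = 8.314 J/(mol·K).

k_R/k_S = (A_R/A_S)·exp[−(E_R−E_S)/(RT)] = (A_R/A_S)·exp[(E_S−E_R)/(RT)].
(E_S−E_R)/(RT) = (125−101)×10³/(8.314×313) = 24000/2602 = 9.223.
k_R/k_S = (2.96×10^11/5.92×10^16)·exp(9.223) = 5.000×10^-6 × 10124 = 0.0506.
Since E_R < E_S, lowering the temperature improves selectivity toward R.

0.0506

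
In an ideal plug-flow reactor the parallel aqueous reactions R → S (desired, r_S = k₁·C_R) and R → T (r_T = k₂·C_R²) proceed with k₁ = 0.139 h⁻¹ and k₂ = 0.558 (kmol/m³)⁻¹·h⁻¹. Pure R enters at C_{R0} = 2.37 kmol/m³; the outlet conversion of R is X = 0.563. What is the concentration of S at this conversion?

C_R = C_{R0}(1−X) = 1.036 kmol/m³.
Along a PFR/batch, dC_S/dC_R = −r_S/(r_S+r_T) = −k₁/(k₁+k₂·C_R).
Integrating from C_{R0} to C_R: C_S = (0.139/0.558)·ln[(0.139+0.558·2.37)/(0.139+0.558·1.04)] = 0.2491·ln(1.461/0.7169) = 0.1774 kmol/m³.

0.177 kmol/m³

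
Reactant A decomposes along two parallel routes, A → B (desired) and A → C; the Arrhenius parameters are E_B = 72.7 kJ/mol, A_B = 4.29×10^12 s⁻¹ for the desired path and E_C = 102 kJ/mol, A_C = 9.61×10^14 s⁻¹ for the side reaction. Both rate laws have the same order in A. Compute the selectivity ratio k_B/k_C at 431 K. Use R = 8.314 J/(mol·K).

Since both paths have the same order in A, the concentration cancels and S_{B/C} = k_B/k_C = (A_B/A_C)·exp[(E_C−E_B)/(RT)].
(E_C−E_B)/(RT) = (102−72.7)×10³/(8.314×431) = 29300/3583 = 8.177.
k_B/k_C = (4.29×10^12/9.61×10^14)·exp(8.177) = 0.004464 × 3557 = 15.9.
Since E_B < E_C, lowering the temperature improves selectivity toward B.

15.9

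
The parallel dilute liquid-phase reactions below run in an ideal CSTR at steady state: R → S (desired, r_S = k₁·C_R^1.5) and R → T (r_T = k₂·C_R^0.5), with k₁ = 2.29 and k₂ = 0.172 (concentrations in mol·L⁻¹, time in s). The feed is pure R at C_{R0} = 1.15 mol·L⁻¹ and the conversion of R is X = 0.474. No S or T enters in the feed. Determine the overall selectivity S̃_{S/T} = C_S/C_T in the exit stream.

8.05

Exit C_R = C_{R0}(1−X) = 1.15×0.526 = 0.6049 mol·L⁻¹.
A CSTR operates uniformly at the exit composition, giving r_S = 1.077 and r_T = 0.1338 (each k·C_R^n at C_R = 0.6049).
Overall selectivity = C_S/C_T = r_Sτ/(r_Tτ) = r_S/r_T = 8.05.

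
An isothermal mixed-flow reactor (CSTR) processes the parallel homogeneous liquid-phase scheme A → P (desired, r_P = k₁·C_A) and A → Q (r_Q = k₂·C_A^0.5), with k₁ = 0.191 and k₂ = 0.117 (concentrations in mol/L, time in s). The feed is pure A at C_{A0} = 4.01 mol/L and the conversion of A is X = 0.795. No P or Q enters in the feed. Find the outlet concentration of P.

1.90 mol/L

Exit C_A = C_{A0}(1−X) = 4.01×0.205 = 0.8220 mol/L.
In a CSTR the entire volume is at exit conditions, so r_P = 0.191×0.8220 = 0.1570 and r_Q = 0.117×0.8220^0.5 = 0.1061.
Fraction of consumed A going to P: r_P/(r_P+r_Q) = 0.5968.
C_P = 0.5968·C_{A0}·X = 0.5968×4.01×0.795 = 1.90 mol/L.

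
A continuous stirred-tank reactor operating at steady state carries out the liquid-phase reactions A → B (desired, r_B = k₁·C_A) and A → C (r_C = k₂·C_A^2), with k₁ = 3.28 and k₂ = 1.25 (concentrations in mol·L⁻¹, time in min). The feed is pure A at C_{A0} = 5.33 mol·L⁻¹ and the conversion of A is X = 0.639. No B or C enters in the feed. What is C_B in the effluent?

Exit C_A = C_{A0}(1−X) = 5.33×0.361 = 1.924 mol·L⁻¹.
Rates in a CSTR are evaluated at the outlet concentration: r_B = 3.28×1.924 = 6.311, r_C = 1.25×1.924^2 = 4.628.
Fraction of consumed A going to B: r_B/(r_B+r_C) = 0.5769.
C_B = 0.5769·C_{A0}·X = 0.5769×5.33×0.639 = 1.96 mol·L⁻¹.

1.96 mol·L⁻¹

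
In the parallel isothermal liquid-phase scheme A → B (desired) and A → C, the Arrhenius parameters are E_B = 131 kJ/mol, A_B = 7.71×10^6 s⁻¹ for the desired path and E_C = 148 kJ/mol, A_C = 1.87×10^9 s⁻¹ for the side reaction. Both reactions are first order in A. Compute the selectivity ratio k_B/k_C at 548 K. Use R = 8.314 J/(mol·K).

With equal orders, S_{B/C} = k_B/k_C = (A_B/A_C)·exp[(E_C−E_B)/(RT)].
(E_C−E_B)/(RT) = (148−131)×10³/(8.314×548) = 17000/4556 = 3.731.
k_B/k_C = (7.71×10^6/1.87×10^9)·exp(3.731) = 0.004123 × 41.73 = 0.172.

0.172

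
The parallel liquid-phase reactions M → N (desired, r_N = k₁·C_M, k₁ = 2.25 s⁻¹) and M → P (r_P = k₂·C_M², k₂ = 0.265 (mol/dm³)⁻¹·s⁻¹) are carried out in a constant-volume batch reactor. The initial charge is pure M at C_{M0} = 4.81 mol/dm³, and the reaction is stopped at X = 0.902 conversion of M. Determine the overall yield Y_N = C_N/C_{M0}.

0.697

C_M = C_{M0}(1−X) = 0.4714 mol/dm³.
Along a PFR/batch, dC_N/dC_M = −r_N/(r_N+r_P) = −k₁/(k₁+k₂·C_M).
Integrating from C_{M0} to C_M: C_N = (2.25/0.265)·ln[(2.25+0.265·4.81)/(2.25+0.265·0.471)] = 8.491·ln(3.525/2.375) = 3.352 mol/dm³.
Y_N = C_N/C_{M0} = 3.352/4.81 = 0.697.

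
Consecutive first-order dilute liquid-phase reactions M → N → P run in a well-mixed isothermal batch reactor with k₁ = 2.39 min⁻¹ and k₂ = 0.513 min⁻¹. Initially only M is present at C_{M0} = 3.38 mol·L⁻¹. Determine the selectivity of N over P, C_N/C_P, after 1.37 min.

1.53

Solving the coupled first-order balances gives C_N(t) = [k₁/(k₂−k₁)]·C_{M0}·(e^(−k₁t) − e^(−k₂t)).
e^(−k₁t) = e^(−2.39×1.37) = e^(−3.274) = 0.03784; e^(−k₂t) = e^(−0.7028) = 0.4952.
C_N = 2.39×3.38/(0.513−2.39) × (0.03784−0.4952) = (-4.304)×(-0.4573) = 1.968 mol·L⁻¹.
C_M = C_{M0}e^(−k₁t) = 0.1279 mol·L⁻¹, so C_P = C_{M0}−C_M−C_N = 1.284 mol·L⁻¹; C_N/C_P = 1.53.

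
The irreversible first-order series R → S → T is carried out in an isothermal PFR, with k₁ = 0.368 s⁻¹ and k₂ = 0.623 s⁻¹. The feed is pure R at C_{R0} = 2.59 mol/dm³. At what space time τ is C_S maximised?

Setting dC_S/dτ = 0 gives τ_opt = ln(k₂/k₁)/(k₂−k₁).
= ln(0.623/0.368)/(0.623−0.368) = ln(1.693)/0.2550 = 0.5265/0.2550 = 2.06 s.

2.06 s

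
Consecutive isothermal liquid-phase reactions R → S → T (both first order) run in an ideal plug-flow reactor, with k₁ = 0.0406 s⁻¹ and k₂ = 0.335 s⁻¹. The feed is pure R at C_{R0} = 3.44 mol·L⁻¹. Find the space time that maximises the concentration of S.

7.17 s

For first-order series the maximum of C_S occurs at τ_opt = ln(k₂/k₁)/(k₂−k₁).
= ln(0.335/0.0406)/(0.335−0.0406) = ln(8.251)/0.2944 = 2.110/0.2944 = 7.17 s.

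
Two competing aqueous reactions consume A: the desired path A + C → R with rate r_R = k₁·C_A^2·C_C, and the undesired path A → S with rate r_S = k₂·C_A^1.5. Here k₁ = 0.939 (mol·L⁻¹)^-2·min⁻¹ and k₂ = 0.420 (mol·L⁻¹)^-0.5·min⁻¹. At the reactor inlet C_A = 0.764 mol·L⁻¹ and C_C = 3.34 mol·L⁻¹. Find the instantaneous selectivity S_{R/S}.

S_{R/S} = r_R/r_S = (k₁·C_A^2·C_C)/(k₂·C_A^1.5) = (k₁/k₂)·C_A^0.5·C_C.
= (0.939×0.7640^2×3.340) / (0.420×0.7640^1.5) = 1.831/0.2805 = 6.53.

6.53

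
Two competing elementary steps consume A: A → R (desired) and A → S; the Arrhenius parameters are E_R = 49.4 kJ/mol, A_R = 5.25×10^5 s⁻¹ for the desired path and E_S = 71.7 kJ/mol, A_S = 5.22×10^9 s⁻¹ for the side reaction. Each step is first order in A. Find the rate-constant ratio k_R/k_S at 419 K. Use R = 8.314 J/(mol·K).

0.0606

With equal orders, S_{R/S} = k_R/k_S = (A_R/A_S)·exp[(E_S−E_R)/(RT)].
(E_S−E_R)/(RT) = (71.7−49.4)×10³/(8.314×419) = 22300/3484 = 6.401.
k_R/k_S = (5.25×10^5/5.22×10^9)·exp(6.401) = 1.006×10^-4 × 602.7 = 0.0606.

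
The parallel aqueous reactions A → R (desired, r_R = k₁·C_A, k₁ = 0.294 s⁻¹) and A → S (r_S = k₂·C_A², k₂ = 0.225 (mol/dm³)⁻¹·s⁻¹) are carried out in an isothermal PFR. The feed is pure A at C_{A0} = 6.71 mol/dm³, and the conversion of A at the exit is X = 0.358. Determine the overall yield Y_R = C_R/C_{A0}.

C_A = C_{A0}(1−X) = 4.308 mol/dm³.
Along a PFR/batch, dC_R/dC_A = −r_R/(r_R+r_S) = −k₁/(k₁+k₂·C_A).
Integrating from C_{A0} to C_A: C_R = (0.294/0.225)·ln[(0.294+0.225·6.71)/(0.294+0.225·4.31)] = 1.307·ln(1.804/1.263) = 0.4654 mol/dm³.
Y_R = C_R/C_{A0} = 0.4654/6.71 = 0.0694.

0.0694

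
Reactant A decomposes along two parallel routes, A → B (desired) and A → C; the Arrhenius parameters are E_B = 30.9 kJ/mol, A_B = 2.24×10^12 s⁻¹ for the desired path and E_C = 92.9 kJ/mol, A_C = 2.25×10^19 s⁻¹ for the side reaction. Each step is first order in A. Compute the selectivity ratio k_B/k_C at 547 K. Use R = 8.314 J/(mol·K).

Since both paths have the same order in A, the concentration cancels and S_{B/C} = k_B/k_C = (A_B/A_C)·exp[(E_C−E_B)/(RT)].
(E_C−E_B)/(RT) = (92.9−30.9)×10³/(8.314×547) = 62000/4548 = 13.63.
k_B/k_C = (2.24×10^12/2.25×10^19)·exp(13.63) = 9.956×10^-8 × 8.333×10^5 = 0.0830.
Since E_B < E_C, lowering the temperature improves selectivity toward B.

0.0830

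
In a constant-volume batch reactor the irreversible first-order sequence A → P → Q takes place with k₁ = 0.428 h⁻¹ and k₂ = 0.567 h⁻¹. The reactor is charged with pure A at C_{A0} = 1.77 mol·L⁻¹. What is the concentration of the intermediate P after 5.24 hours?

0.299 mol·L⁻¹

Solving the coupled first-order balances gives C_P(t) = [k₁/(k₂−k₁)]·C_{A0}·(e^(−k₁t) − e^(−k₂t)).
e^(−k₁t) = e^(−0.428×5.24) = e^(−2.243) = 0.1062; e^(−k₂t) = e^(−2.971) = 0.05125.
C_P = 0.428×1.77/(0.567−0.428) × (0.1062−0.05125) = 5.450×0.05492 = 0.2993 mol·L⁻¹.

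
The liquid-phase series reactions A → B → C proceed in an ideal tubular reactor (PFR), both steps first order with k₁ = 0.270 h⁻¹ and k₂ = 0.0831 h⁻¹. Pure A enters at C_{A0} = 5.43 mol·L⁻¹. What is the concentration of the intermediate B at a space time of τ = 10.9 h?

For first-order series with pure A initially, C_B(τ) = k₁C_{A0}/(k₂−k₁)·(e^(−k₁τ) − e^(−k₂τ)).
e^(−k₁τ) = e^(−0.270×10.9) = e^(−2.943) = 0.05271; e^(−k₂τ) = e^(−0.9058) = 0.4042.
C_B = 0.270×5.43/(0.0831−0.270) × (0.05271−0.4042) = (-7.844)×(-0.3515) = 2.757 mol·L⁻¹.

2.76 mol·L⁻¹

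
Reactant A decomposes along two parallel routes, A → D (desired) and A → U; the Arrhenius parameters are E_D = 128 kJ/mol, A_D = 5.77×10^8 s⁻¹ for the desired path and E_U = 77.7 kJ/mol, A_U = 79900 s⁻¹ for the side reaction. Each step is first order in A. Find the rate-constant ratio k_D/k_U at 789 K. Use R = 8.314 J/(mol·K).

With equal orders, S_{D/U} = k_D/k_U = (A_D/A_U)·exp[(E_U−E_D)/(RT)].
(E_U−E_D)/(RT) = (77.7−128)×10³/(8.314×789) = -50300/6560 = -7.668.
k_D/k_U = (5.77×10^8/79900)·exp(-7.668) = 7222 × 4.676×10^-4 = 3.38.

3.38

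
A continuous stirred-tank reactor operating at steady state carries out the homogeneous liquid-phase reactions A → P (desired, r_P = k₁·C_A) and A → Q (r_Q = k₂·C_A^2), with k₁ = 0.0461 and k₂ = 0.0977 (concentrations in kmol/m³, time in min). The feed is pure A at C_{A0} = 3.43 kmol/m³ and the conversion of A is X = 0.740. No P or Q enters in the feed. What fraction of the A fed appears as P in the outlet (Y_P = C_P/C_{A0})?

0.256

Exit C_A = C_{A0}(1−X) = 3.43×0.260 = 0.8918 kmol/m³.
In a CSTR the entire volume is at exit conditions, so r_P = 0.0461×0.8918 = 0.04111 and r_Q = 0.0977×0.8918^2 = 0.07770.
Fraction of consumed A going to P: r_P/(r_P+r_Q) = 0.3460.
C_P = 0.3460·C_{A0}·X = 0.3460×3.43×0.740 = 0.878 kmol/m³; Y_P = C_P/C_{A0} = 0.256.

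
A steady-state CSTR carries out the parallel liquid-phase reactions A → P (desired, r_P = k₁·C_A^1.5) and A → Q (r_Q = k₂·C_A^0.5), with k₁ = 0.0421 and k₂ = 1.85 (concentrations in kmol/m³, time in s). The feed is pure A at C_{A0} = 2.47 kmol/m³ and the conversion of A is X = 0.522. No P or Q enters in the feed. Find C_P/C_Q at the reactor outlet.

Exit C_A = C_{A0}(1−X) = 2.47×0.478 = 1.181 kmol/m³.
In a CSTR the entire volume is at exit conditions, so r_P = 0.0421×1.181^1.5 = 0.05401 and r_Q = 1.85×1.181^0.5 = 2.010.
Overall selectivity = C_P/C_Q = r_Pτ/(r_Qτ) = r_P/r_Q = 0.0269.

0.0269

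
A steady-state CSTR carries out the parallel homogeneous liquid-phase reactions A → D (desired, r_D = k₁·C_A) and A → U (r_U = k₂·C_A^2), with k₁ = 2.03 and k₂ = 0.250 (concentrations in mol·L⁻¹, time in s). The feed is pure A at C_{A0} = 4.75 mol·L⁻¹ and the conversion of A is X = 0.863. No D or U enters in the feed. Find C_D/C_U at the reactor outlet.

Exit C_A = C_{A0}(1−X) = 4.75×0.137 = 0.6508 mol·L⁻¹.
Rates in a CSTR are evaluated at the outlet concentration: r_D = 2.03×0.6508 = 1.321, r_U = 0.250×0.6508^2 = 0.1059.
Overall selectivity = C_D/C_U = r_Dτ/(r_Uτ) = r_D/r_U = 12.5.

12.5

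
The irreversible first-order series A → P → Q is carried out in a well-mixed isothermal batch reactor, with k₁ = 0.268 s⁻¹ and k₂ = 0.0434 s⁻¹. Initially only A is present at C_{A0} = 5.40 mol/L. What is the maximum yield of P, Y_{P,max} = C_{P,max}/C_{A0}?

0.703

At the optimum, C_{P,max}/C_{A0} = (k₁/k₂)^[k₂/(k₂−k₁)].
= (0.268/0.0434)^(0.0434/(0.0434−0.268)) = (6.175)^(-0.1932) = 0.7034.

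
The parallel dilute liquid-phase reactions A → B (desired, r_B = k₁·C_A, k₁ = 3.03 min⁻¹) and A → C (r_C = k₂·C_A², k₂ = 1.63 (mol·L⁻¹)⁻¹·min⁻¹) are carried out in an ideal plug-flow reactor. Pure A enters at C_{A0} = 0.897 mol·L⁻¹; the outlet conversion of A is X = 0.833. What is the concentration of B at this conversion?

0.588 mol·L⁻¹

C_A = C_{A0}(1−X) = 0.1498 mol·L⁻¹.
Along a PFR/batch, dC_B/dC_A = −r_B/(r_B+r_C) = −k₁/(k₁+k₂·C_A).
Integrating from C_{A0} to C_A: C_B = (3.03/1.63)·ln[(3.03+1.63·0.897)/(3.03+1.63·0.150)] = 1.859·ln(4.492/3.274) = 0.5879 mol·L⁻¹.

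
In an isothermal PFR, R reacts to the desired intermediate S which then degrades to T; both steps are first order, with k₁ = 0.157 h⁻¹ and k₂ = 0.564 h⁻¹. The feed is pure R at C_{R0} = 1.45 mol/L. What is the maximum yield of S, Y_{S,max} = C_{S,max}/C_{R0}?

0.170

At the optimum, C_{S,max}/C_{R0} = (k₁/k₂)^[k₂/(k₂−k₁)].
= (0.157/0.564)^(0.564/(0.564−0.157)) = (0.2784)^(1.386) = 0.1700.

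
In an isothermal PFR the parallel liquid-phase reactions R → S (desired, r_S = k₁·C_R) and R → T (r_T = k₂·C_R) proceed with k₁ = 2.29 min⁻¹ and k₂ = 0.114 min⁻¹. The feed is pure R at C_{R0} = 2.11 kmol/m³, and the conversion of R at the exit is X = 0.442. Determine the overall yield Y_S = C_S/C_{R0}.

0.421

C_R = C_{R0}(1−X) = 1.177 kmol/m³.
Both paths are first order in R, so the instantaneous fraction to S is constant: dC_S/d(−C_R) = k₁/(k₁+k₂) = 0.9526.
C_S = 0.9526·(C_{R0}−C_R) = 0.9526×0.9326 = 0.888 kmol/m³.
Y_S = C_S/C_{R0} = 0.8884/2.11 = 0.421.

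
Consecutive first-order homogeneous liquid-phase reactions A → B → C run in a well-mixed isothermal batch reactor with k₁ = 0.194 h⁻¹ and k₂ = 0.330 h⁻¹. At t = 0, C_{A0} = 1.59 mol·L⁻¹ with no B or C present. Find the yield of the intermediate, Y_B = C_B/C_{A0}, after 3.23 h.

The intermediate concentration in a first-order A→B→C sequence is C_B = k₁C_{A0}(e^(−k₁t) − e^(−k₂t))/(k₂−k₁).
e^(−k₁t) = e^(−0.194×3.23) = e^(−0.6266) = 0.5344; e^(−k₂t) = e^(−1.066) = 0.3444.
C_B = 0.194×1.59/(0.330−0.194) × (0.5344−0.3444) = 2.268×0.1900 = 0.4309 mol·L⁻¹.
Y_B = C_B/C_{A0} = 0.4309/1.59 = 0.271.

0.271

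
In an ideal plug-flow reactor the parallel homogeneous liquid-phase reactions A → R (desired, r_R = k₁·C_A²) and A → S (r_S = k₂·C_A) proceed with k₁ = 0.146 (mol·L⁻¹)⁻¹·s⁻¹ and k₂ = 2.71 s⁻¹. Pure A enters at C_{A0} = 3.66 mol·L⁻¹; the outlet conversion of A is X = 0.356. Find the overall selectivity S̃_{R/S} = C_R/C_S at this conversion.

C_A = C_{A0}(1−X) = 2.357 mol·L⁻¹.
Along a PFR/batch, dC_S/dC_A = −r_S/(r_R+r_S) = −k₂/(k₂+k₁·C_A).
Integrating from C_{A0} to C_A: C_S = (2.71/0.146)·ln[(2.71+0.146·3.66)/(2.71+0.146·2.36)] = 18.56·ln(3.244/3.054) = 1.122 mol·L⁻¹.
Then C_R = (C_{A0}−C_A) − C_S = 1.303 − 1.122 = 0.1814 mol·L⁻¹.
S̃_{R/S} = C_R/C_S = 0.1814/1.122 = 0.162.

0.162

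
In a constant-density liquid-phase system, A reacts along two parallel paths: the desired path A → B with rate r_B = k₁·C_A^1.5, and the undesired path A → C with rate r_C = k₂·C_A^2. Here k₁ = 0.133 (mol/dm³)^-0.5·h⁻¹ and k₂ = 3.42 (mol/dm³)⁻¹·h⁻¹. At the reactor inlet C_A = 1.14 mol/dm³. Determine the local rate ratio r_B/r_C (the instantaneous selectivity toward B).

0.0364

S_{B/C} = r_B/r_C = (k₁·C_A^1.5)/(k₂·C_A^2) = (k₁/k₂)·C_A^-0.5.
= (0.133×1.140^1.5) / (3.42×1.140^2) = 0.1619/4.445 = 0.0364.
The undesired path is higher order in A, so low C_A (CSTR or dilute feed) favours B.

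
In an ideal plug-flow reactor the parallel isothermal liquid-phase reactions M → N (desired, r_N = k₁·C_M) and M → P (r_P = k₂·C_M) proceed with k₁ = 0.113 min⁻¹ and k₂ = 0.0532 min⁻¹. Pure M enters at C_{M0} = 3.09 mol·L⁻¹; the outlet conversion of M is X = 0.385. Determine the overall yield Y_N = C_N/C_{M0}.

C_M = C_{M0}(1−X) = 1.900 mol·L⁻¹.
Both paths are first order in M, so the instantaneous fraction to N is constant: dC_N/d(−C_M) = k₁/(k₁+k₂) = 0.6799.
C_N = 0.6799·(C_{M0}−C_M) = 0.6799×1.190 = 0.809 mol·L⁻¹.
Y_N = C_N/C_{M0} = 0.8088/3.09 = 0.262.

0.262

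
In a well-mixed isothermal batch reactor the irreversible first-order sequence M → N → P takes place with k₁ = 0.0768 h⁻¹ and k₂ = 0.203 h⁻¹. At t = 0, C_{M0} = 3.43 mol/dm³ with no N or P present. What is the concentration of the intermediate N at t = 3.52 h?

The intermediate concentration in a first-order A→B→C sequence is C_N = k₁C_{M0}(e^(−k₁t) − e^(−k₂t))/(k₂−k₁).
e^(−k₁t) = e^(−0.0768×3.52) = e^(−0.2703) = 0.7631; e^(−k₂t) = e^(−0.7146) = 0.4894.
C_N = 0.0768×3.43/(0.203−0.0768) × (0.7631−0.4894) = 2.087×0.2737 = 0.5713 mol/dm³.

0.571 mol/dm³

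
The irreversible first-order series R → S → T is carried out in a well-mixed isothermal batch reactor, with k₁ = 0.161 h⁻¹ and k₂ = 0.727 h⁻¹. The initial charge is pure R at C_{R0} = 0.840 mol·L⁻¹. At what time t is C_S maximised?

The intermediate peaks when r₁ = r₂, i.e. k₁e^(−k₁t) = k₂e^(−k₂t), giving t_opt = ln(k₂/k₁)/(k₂−k₁).
= ln(0.727/0.161)/(0.727−0.161) = ln(4.516)/0.5660 = 1.508/0.5660 = 2.66 h.

2.66 h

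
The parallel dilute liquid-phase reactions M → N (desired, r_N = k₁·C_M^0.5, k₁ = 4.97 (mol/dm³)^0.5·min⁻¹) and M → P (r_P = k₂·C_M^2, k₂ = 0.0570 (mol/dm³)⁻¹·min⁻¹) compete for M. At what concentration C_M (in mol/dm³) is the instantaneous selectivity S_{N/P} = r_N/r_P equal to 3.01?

9.43 mol/dm³

S_{N/P} = (k₁/k₂)·C_M^-1.5 ⇒ C_M = (S·k₂/k₁)^(1/(-1.5)).
= (3.01×0.0570/4.97)^(-0.6667) = (0.03452)^(-0.6667) = 9.43 mol/dm³.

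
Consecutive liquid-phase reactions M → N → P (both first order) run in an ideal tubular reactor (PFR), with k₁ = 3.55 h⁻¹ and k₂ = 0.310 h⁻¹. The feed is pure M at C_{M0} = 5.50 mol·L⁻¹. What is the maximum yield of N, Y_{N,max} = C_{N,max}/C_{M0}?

0.792

At the optimum, C_{N,max}/C_{M0} = (k₁/k₂)^[k₂/(k₂−k₁)].
= (3.55/0.310)^(0.310/(0.310−3.55)) = (11.45)^(-0.09568) = 0.7919.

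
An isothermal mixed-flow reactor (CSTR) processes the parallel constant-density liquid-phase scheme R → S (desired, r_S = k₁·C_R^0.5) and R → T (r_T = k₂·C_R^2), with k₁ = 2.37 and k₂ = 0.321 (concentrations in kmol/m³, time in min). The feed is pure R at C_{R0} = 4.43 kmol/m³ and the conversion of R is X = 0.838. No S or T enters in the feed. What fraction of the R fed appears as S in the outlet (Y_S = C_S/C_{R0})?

Exit C_R = C_{R0}(1−X) = 4.43×0.162 = 0.7177 kmol/m³.
In a CSTR the entire volume is at exit conditions, so r_S = 2.37×0.7177^0.5 = 2.008 and r_T = 0.321×0.7177^2 = 0.1653.
Fraction of consumed R going to S: r_S/(r_S+r_T) = 0.9239.
C_S = 0.9239·C_{R0}·X = 0.9239×4.43×0.838 = 3.43 kmol/m³; Y_S = C_S/C_{R0} = 0.774.

0.774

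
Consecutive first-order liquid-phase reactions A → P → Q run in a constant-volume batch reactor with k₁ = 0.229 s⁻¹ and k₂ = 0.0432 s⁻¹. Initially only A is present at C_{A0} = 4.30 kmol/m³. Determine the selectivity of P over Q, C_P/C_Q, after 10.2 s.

2.94

For first-order series with pure A initially, C_P(t) = k₁C_{A0}/(k₂−k₁)·(e^(−k₁t) − e^(−k₂t)).
e^(−k₁t) = e^(−0.229×10.2) = e^(−2.336) = 0.09673; e^(−k₂t) = e^(−0.4406) = 0.6436.
C_P = 0.229×4.30/(0.0432−0.229) × (0.09673−0.6436) = (-5.300)×(-0.5469) = 2.898 kmol/m³.
C_A = C_{A0}e^(−k₁t) = 0.4160 kmol/m³, so C_Q = C_{A0}−C_A−C_P = 0.9856 kmol/m³; C_P/C_Q = 2.94.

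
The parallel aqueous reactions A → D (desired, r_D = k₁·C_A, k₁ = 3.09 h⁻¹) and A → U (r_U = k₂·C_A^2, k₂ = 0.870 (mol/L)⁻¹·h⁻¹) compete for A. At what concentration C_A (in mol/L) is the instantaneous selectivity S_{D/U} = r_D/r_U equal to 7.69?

0.462 mol/L

S_{D/U} = (k₁/k₂)·C_A⁻¹ ⇒ C_A = (S·k₂/k₁)^(-1).
= (7.69×0.870/3.09)^(-1) = (2.165)^(-1) = 0.462 mol/L.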